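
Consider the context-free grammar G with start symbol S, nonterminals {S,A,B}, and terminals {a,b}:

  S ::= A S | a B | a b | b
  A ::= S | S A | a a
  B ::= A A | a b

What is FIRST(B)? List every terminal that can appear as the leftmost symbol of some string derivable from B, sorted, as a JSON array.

FIRST sets, iterate to fixpoint:
iter 1:
  A via A→a a: +{a}
  B via B→A A: +{a}
  S via S→A S: +{a}
  S via S→b: +{b}
  FIRST(S)={a,b}  FIRST(A)={a}  FIRST(B)={a}
iter 2:
  A via A→S: +{b}
  B via B→A A: +{b}
  FIRST(S)={a,b}  FIRST(A)={a,b}  FIRST(B)={a,b}
iter 3: (no change)
  FIRST(S)={a,b}  FIRST(A)={a,b}  FIRST(B)={a,b}

FIRST(B) = ["a", "b"]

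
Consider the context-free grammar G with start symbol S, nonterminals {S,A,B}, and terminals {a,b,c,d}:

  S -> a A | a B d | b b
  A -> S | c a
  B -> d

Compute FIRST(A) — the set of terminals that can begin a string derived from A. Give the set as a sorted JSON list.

FIRST sets, iterate to fixpoint:
pass 1:
  A via A→c a: +{c}
  B via B→d: +{d}
  S via S→a A: +{a}
  S via S→b b: +{b}
  S: {a,b}  A: {c}  B: {d}
pass 2:
  A via A→S: +{a,b}
  S: {a,b}  A: {a,b,c}  B: {d}
pass 3: done
  S: {a,b}  A: {a,b,c}  B: {d}

FIRST(A) = ["a", "b", "c"]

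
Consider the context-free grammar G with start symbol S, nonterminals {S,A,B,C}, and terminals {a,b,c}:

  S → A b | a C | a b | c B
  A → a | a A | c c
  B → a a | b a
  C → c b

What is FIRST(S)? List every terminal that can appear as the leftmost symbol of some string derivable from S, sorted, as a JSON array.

FIRST sets, iterate to fixpoint:
round 1:
  A via A→a: +{a}
  A via A→c c: +{c}
  B via B→a a: +{a}
  B via B→b a: +{b}
  C via C→c b: +{c}
  S via S→A b: +{a,c}
  S: {a,c}  A: {a,c}  B: {a,b}  C: {c}
round 2: done
  S: {a,c}  A: {a,c}  B: {a,b}  C: {c}

FIRST(S) = ["a", "c"]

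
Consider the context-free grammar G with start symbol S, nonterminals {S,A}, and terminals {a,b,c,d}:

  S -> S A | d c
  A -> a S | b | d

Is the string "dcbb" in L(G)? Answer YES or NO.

Convert to CNF:
  S -> S A | T1 T2
  A -> T0 S | b | d
  T0 -> a
  T1 -> d
  T2 -> c

CYK fill:
  cell(0,0) d: {A,T1}  orig:{A}
  cell(1,1) c: {T2}  orig:{}
  cell(2,2) b: {A}
  cell(3,3) b: {A}
  cell(0,1) dc: {S}
  cell(1,2) cb: ∅
  cell(2,3) bb: ∅
  cell(0,2) dcb: {S}
  cell(1,3) cbb: ∅
  cell(0,3) dcbb: {S}

S ∈ T[0,3] ⇒ YES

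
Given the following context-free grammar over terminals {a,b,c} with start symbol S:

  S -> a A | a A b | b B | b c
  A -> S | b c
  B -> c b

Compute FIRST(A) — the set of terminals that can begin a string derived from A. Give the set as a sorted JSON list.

Compute FIRST by fixpoint:
pass 1:
  A via A→b c: +{b}
  B via B→c b: +{c}
  S via S→a A: +{a}
  S via S→b B: +{b}
  FIRST[S]={a,b}  FIRST[A]={b}  FIRST[B]={c}
pass 2:
  A via A→S: +{a}
  FIRST[S]={a,b}  FIRST[A]={a,b}  FIRST[B]={c}
pass 3: — fixpoint
  FIRST[S]={a,b}  FIRST[A]={a,b}  FIRST[B]={c}

FIRST(A) = ["a", "b"]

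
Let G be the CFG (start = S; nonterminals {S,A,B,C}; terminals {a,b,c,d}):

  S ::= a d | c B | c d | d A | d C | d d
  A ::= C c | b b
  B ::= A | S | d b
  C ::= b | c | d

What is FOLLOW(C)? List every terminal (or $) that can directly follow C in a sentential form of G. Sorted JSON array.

FIRST sets, iterate to fixpoint:
[1]
  A via A→b b: +{b}
  B via B→A: +{b}
  B via B→d b: +{d}
  C via C→b: +{b}
  C via C→c: +{c}
  C via C→d: +{d}
  S via S→a d: +{a}
  S via S→c B: +{c}
  S via S→d A: +{d}
  S: {a,c,d}  A: {b}  B: {b,d}  C: {b,c,d}
[2]
  A via A→C c: +{c,d}
  B via B→A: +{c}
  B via B→S: +{a}
  S: {a,c,d}  A: {b,c,d}  B: {a,b,c,d}  C: {b,c,d}
[3] — fixpoint
  S: {a,c,d}  A: {b,c,d}  B: {a,b,c,d}  C: {b,c,d}

FOLLOW sets:
initialize: $ ∈ FOLLOW(S)
iter 1:
  A→C c: FOLLOW(C) ⊇ FIRST(c) = {c}; new: +{c}
  S→c B: FOLLOW(B) ⊇ FOLLOW(S) ⊇ {$}; new: +{$}
  S→d A: FOLLOW(A) ⊇ FOLLOW(S) ⊇ {$}; new: +{$}
  S→d C: FOLLOW(C) ⊇ FOLLOW(S) ⊇ {$}; new: +{$}
  FOLLOW[S]={$}  FOLLOW[A]={$}  FOLLOW[B]={$}  FOLLOW[C]={$,c}
iter 2: — fixpoint
  FOLLOW[S]={$}  FOLLOW[A]={$}  FOLLOW[B]={$}  FOLLOW[C]={$,c}

FOLLOW(C) = ["$", "c"]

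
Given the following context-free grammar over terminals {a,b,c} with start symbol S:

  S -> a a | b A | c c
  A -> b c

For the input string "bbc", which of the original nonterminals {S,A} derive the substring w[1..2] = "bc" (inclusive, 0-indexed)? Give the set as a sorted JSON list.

CNF form of G:
  S -> T0 A | T1 T1 | T2 T2
  A -> T0 T1
  T0 -> b
  T1 -> c
  T2 -> a

Fill CYK table bottom-up — only the sub-triangle for w[1..2]:
  [1..1]={T0}  "b"  orig:{}
  [2..2]={T1}  "c"  orig:{}
  [1..2]={A}  "bc"

Original NTs in T[1,2] deriving "bc": ["A"]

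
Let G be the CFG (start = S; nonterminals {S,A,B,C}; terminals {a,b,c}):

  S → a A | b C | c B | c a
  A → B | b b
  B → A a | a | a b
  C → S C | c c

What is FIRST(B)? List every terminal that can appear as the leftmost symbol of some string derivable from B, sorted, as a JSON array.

FIRST iteration:
iter 1:
  A via A→b b: +{b}
  B via B→A a: +{b}
  B via B→a: +{a}
  C via C→c c: +{c}
  S via S→a A: +{a}
  S via S→b C: +{b}
  S via S→c B: +{c}
  S: {a,b,c}  A: {b}  B: {a,b}  C: {c}
iter 2:
  A via A→B: +{a}
  C via C→S C: +{a,b}
  S: {a,b,c}  A: {a,b}  B: {a,b}  C: {a,b,c}
iter 3: (no change)
  S: {a,b,c}  A: {a,b}  B: {a,b}  C: {a,b,c}

FIRST(B) = ["a", "b"]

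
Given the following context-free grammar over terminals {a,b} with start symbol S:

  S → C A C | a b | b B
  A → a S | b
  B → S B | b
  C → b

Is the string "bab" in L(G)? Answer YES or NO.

Convert to CNF:
  S -> C X2 | T0 T1 | T1 B
  A -> T0 S | b
  B -> S B | b
  C -> b
  T0 -> a
  T1 -> b
  X2 -> A C

CYK fill:
  [0..0]={A,B,C,T1}  "b"  orig:{A,B,C}
  [1..1]={T0}  "a"  orig:{}
  [2..2]={A,B,C,T1}  "b"  orig:{A,B,C}
  [0..1]=∅  "ba"
  [1..2]={S}  "ab"
  [0..2]=∅  "bab"

S ∉ T[0,2] ⇒ NO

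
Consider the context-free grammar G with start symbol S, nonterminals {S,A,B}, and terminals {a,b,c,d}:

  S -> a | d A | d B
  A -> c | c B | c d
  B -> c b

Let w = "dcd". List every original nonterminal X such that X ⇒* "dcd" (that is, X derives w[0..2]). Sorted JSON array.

Convert to CNF:
  S -> T1 A | T1 B | a
  A -> T0 B | T0 T1 | c
  B -> T0 T2
  T0 -> c
  T1 -> d
  T2 -> b

CYK table (by increasing span) — only the sub-triangle for w[0..2]:
  T[0,0] 'd' = {T1}  orig:{}
  T[1,1] 'c' = {A,T0}  orig:{A}
  T[2,2] 'd' = {T1}  orig:{}
  T[0,1] 'dc' = {S}
  T[1,2] 'cd' = {A}
  T[0,2] 'dcd' = {S}

Original NTs in T[0,2] deriving "dcd": ["S"]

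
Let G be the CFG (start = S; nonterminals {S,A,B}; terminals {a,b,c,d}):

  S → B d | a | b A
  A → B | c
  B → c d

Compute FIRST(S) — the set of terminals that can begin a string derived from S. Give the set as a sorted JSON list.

FIRST iteration:
[1]
  A via A→c: +{c}
  B via B→c d: +{c}
  S via S→B d: +{c}
  S via S→a: +{a}
  S via S→b A: +{b}
  FIRST(S)={a,b,c}  FIRST(A)={c}  FIRST(B)={c}
[2] (no change)
  FIRST(S)={a,b,c}  FIRST(A)={c}  FIRST(B)={c}

FIRST(S) = ["a", "b", "c"]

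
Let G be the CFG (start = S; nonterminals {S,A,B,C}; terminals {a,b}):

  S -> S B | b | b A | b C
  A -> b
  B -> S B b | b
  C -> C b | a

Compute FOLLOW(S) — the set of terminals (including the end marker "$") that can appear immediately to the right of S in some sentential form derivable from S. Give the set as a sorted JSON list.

FIRST sets, iterate to fixpoint:
pass 1:
  A via A→b: +{b}
  B via B→b: +{b}
  C via C→a: +{a}
  S via S→b: +{b}
  FIRST[S]={b}  FIRST[A]={b}  FIRST[B]={b}  FIRST[C]={a}
pass 2: (stable)
  FIRST[S]={b}  FIRST[A]={b}  FIRST[B]={b}  FIRST[C]={a}

FOLLOW sets:
initialize: $ ∈ FOLLOW(S)
round 1:
  B→S B b: FOLLOW(S) ⊇ FIRST(B) = {b}; new: +{b}
  B→S B b: FOLLOW(B) ⊇ FIRST(b) = {b}; new: +{b}
  C→C b: FOLLOW(C) ⊇ FIRST(b) = {b}; new: +{b}
  S→S B: FOLLOW(B) ⊇ FOLLOW(S) ⊇ {$,b}; new: +{$}
  S→b A: FOLLOW(A) ⊇ FOLLOW(S) ⊇ {$,b}; new: +{$,b}
  S→b C: FOLLOW(C) ⊇ FOLLOW(S) ⊇ {$,b}; new: +{$}
  FOLLOW[S]={$,b}  FOLLOW[A]={$,b}  FOLLOW[B]={$,b}  FOLLOW[C]={$,b}
round 2: — fixpoint
  FOLLOW[S]={$,b}  FOLLOW[A]={$,b}  FOLLOW[B]={$,b}  FOLLOW[C]={$,b}

FOLLOW(S) = ["$", "b"]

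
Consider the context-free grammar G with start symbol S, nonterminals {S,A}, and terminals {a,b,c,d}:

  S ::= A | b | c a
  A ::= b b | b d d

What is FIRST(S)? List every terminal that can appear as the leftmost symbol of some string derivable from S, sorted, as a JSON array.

Compute FIRST by fixpoint:
round 1:
  A via A→b b: +{b}
  S via S→A: +{b}
  S via S→c a: +{c}
  S: {b,c}  A: {b}
round 2: — fixpoint
  S: {b,c}  A: {b}

FIRST(S) = ["b", "c"]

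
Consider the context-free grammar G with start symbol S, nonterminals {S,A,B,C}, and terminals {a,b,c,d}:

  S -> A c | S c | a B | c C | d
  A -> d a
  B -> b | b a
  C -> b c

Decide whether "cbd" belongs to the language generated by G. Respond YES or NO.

Convert to CNF:
  S -> A T3 | S T3 | T1 B | T3 C | d
  A -> T0 T1
  B -> T2 T1 | b
  C -> T2 T3
  T0 -> d
  T1 -> a
  T2 -> b
  T3 -> c

CYK fill:
  T[0,0] 'c' = {T3}  orig:{}
  T[1,1] 'b' = {B,T2}  orig:{B}
  T[2,2] 'd' = {S,T0}  orig:{S}
  T[0,1] 'cb' = ∅
  T[1,2] 'bd' = ∅
  T[0,2] 'cbd' = ∅

S ∉ T[0,2] ⇒ NO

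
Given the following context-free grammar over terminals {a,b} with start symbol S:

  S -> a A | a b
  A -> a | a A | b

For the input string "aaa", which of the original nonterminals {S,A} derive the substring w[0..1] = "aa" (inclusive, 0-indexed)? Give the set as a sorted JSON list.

Convert to CNF:
  S -> T0 A | T0 T1
  A -> T0 A | a | b
  T0 -> a
  T1 -> b

CYK table (by increasing span), restricted to cells inside w[0..1]:
  cell(0,0) a: {A,T0}  orig:{A}
  cell(1,1) a: {A,T0}  orig:{A}
  cell(0,1) aa: {A,S}

Original NTs in T[0,1] deriving "aa": ["A", "S"]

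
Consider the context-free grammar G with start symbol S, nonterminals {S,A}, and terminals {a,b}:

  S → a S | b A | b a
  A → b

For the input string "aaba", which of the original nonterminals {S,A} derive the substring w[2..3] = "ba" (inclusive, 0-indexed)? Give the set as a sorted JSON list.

CNF form of G:
  S -> T0 S | T1 A | T1 T0
  A -> b
  T0 -> a
  T1 -> b

CYK fill — only the sub-triangle for w[2..3]:
  T[2,2] 'b' = {A,T1}  orig:{A}
  T[3,3] 'a' = {T0}  orig:{}
  T[2,3] 'ba' = {S}

Original NTs in T[2,3] deriving "ba": ["S"]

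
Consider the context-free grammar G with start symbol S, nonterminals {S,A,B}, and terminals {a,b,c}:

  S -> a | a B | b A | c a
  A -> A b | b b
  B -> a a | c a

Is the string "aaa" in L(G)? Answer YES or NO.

CNF form of G:
  S -> T0 A | T1 B | T2 T1 | a
  A -> A T0 | T0 T0
  B -> T1 T1 | T2 T1
  T0 -> b
  T1 -> a
  T2 -> c

CYK fill:
  [0..0]={S,T1}  "a"  orig:{S}
  [1..1]={S,T1}  "a"  orig:{S}
  [2..2]={S,T1}  "a"  orig:{S}
  [0..1]={B}  "aa"
  [1..2]={B}  "aa"
  [0..2]={S}  "aaa"

S ∈ T[0,2] ⇒ YES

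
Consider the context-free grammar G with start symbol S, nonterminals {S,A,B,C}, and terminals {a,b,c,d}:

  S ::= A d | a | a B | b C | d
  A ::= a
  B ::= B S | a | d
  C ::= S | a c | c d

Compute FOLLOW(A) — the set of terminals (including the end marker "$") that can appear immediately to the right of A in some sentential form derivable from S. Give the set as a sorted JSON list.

FIRST sets, iterate to fixpoint:
round 1:
  A via A→a: +{a}
  B via B→a: +{a}
  B via B→d: +{d}
  C via C→a c: +{a}
  C via C→c d: +{c}
  S via S→A d: +{a}
  S via S→b C: +{b}
  S via S→d: +{d}
  FIRST(S)={a,b,d}  FIRST(A)={a}  FIRST(B)={a,d}  FIRST(C)={a,c}
round 2:
  C via C→S: +{b,d}
  FIRST(S)={a,b,d}  FIRST(A)={a}  FIRST(B)={a,d}  FIRST(C)={a,b,c,d}
round 3: (no change)
  FIRST(S)={a,b,d}  FIRST(A)={a}  FIRST(B)={a,d}  FIRST(C)={a,b,c,d}

FOLLOW sets:
FOLLOW(S) := {$}
pass 1:
  B→B S: FOLLOW(B) ⊇ FIRST(S) = {a,b,d}; new: +{a,b,d}
  B→B S: FOLLOW(S) ⊇ FOLLOW(B) ⊇ {a,b,d}; new: +{a,b,d}
  S→A d: FOLLOW(A) ⊇ FIRST(d) = {d}; new: +{d}
  S→a B: FOLLOW(B) ⊇ FOLLOW(S) ⊇ {$,a,b,d}; new: +{$}
  S→b C: FOLLOW(C) ⊇ FOLLOW(S) ⊇ {$,a,b,d}; new: +{$,a,b,d}
  FOLLOW(S)={$,a,b,d}  FOLLOW(A)={d}  FOLLOW(B)={$,a,b,d}  FOLLOW(C)={$,a,b,d}
pass 2: (stable)
  FOLLOW(S)={$,a,b,d}  FOLLOW(A)={d}  FOLLOW(B)={$,a,b,d}  FOLLOW(C)={$,a,b,d}

FOLLOW(A) = ["d"]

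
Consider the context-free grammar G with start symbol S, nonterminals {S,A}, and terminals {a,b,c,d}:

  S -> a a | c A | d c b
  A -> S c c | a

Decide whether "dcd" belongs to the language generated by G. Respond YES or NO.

Convert to CNF:
  S -> T0 A | T1 T1 | T2 X5
  A -> S X4 | a
  T0 -> c
  T1 -> a
  T2 -> d
  T3 -> b
  X4 -> T0 T0
  X5 -> T0 T3

Fill CYK table bottom-up:
  cell(0,0) d: {T2}  orig:{}
  cell(1,1) c: {T0}  orig:{}
  cell(2,2) d: {T2}  orig:{}
  cell(0,1) dc: ∅
  cell(1,2) cd: ∅
  cell(0,2) dcd: ∅

S ∉ T[0,2] ⇒ NO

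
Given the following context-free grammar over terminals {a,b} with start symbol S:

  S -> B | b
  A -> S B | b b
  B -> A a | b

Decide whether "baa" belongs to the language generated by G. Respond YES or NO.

Convert to CNF:
  S -> A T1 | b
  A -> S B | T0 T0
  B -> A T1 | b
  T0 -> b
  T1 -> a

Fill CYK table bottom-up:
  T[0,0] 'b' = {B,S,T0}  orig:{B,S}
  T[1,1] 'a' = {T1}  orig:{}
  T[2,2] 'a' = {T1}  orig:{}
  T[0,1] 'ba' = ∅
  T[1,2] 'aa' = ∅
  T[0,2] 'baa' = ∅

S ∉ T[0,2] ⇒ NO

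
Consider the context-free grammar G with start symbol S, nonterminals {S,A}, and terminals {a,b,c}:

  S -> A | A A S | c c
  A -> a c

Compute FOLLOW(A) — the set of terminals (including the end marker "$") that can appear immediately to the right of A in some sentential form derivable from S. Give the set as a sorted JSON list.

FIRST sets, iterate to fixpoint:
round 1:
  A via A→a c: +{a}
  S via S→A: +{a}
  S via S→c c: +{c}
  FIRST[S]={a,c}  FIRST[A]={a}
round 2: (no change)
  FIRST[S]={a,c}  FIRST[A]={a}

Compute FOLLOW by fixpoint:
initialize: $ ∈ FOLLOW(S)
iter 1:
  S→A: FOLLOW(A) ⊇ FOLLOW(S) ⊇ {$}; new: +{$}
  S→A A S: FOLLOW(A) ⊇ FIRST(A) = {a}; new: +{a}
  S→A A S: FOLLOW(A) ⊇ FIRST(S) = {a,c}; new: +{c}
  FOLLOW(S)={$}  FOLLOW(A)={$,a,c}
iter 2: done
  FOLLOW(S)={$}  FOLLOW(A)={$,a,c}

FOLLOW(A) = ["$", "a", "c"]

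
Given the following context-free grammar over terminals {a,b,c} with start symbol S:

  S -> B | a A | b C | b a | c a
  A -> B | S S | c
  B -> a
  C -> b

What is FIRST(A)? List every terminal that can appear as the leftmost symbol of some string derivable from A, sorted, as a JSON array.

FIRST sets, iterate to fixpoint:
round 1:
  A via A→c: +{c}
  B via B→a: +{a}
  C via C→b: +{b}
  S via S→B: +{a}
  S via S→b C: +{b}
  S via S→c a: +{c}
  S: {a,b,c}  A: {c}  B: {a}  C: {b}
round 2:
  A via A→B: +{a}
  A via A→S S: +{b}
  S: {a,b,c}  A: {a,b,c}  B: {a}  C: {b}
round 3: (no change)
  S: {a,b,c}  A: {a,b,c}  B: {a}  C: {b}

FIRST(A) = ["a", "b", "c"]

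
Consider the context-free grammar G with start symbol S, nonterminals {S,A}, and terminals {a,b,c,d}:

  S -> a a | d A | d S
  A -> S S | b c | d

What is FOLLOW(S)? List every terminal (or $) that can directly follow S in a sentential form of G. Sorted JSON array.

FIRST iteration:
round 1:
  A via A→b c: +{b}
  A via A→d: +{d}
  S via S→a a: +{a}
  S via S→d A: +{d}
  FIRST[S]={a,d}  FIRST[A]={b,d}
round 2:
  A via A→S S: +{a}
  FIRST[S]={a,d}  FIRST[A]={a,b,d}
round 3: (stable)
  FIRST[S]={a,d}  FIRST[A]={a,b,d}

Compute FOLLOW by fixpoint:
FOLLOW(S) := {$}
round 1:
  A→S S: FOLLOW(S) ⊇ FIRST(S) = {a,d}; new: +{a,d}
  S→d A: FOLLOW(A) ⊇ FOLLOW(S) ⊇ {$,a,d}; new: +{$,a,d}
  S: {$,a,d}  A: {$,a,d}
round 2: done
  S: {$,a,d}  A: {$,a,d}

FOLLOW(S) = ["$", "a", "d"]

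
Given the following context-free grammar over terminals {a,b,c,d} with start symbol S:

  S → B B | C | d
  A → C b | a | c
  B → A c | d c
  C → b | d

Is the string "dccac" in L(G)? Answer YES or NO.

CNF form of G:
  S -> B B | b | d
  A -> C T0 | a | c
  B -> A T1 | T2 T1
  C -> b | d
  T0 -> b
  T1 -> c
  T2 -> d

CYK fill:
  [0..0]={C,S,T2}  "d"  orig:{C,S}
  [1..1]={A,T1}  "c"  orig:{A}
  [2..2]={A,T1}  "c"  orig:{A}
  [3..3]={A}  "a"
  [4..4]={A,T1}  "c"  orig:{A}
  [0..1]={B}  "dc"
  [1..2]={B}  "cc"
  [2..3]=∅  "ca"
  [3..4]={B}  "ac"
  [0..2]=∅  "dcc"
  [1..3]=∅  "cca"
  [2..4]=∅  "cac"
  [0..3]=∅  "dcca"
  [1..4]={S}  "ccac"
  [0..4]=∅  "dccac"

S ∉ T[0,4] ⇒ NO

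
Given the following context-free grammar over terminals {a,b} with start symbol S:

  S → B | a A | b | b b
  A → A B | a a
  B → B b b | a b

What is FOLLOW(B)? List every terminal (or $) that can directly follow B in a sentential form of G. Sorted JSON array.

FIRST iteration:
pass 1:
  A via A→a a: +{a}
  B via B→a b: +{a}
  S via S→B: +{a}
  S via S→b: +{b}
  FIRST(S)={a,b}  FIRST(A)={a}  FIRST(B)={a}
pass 2: (no change)
  FIRST(S)={a,b}  FIRST(A)={a}  FIRST(B)={a}

FOLLOW sets:
initialize: $ ∈ FOLLOW(S)
iter 1:
  A→A B: FOLLOW(A) ⊇ FIRST(B) = {a}; new: +{a}
  A→A B: FOLLOW(B) ⊇ FOLLOW(A) ⊇ {a}; new: +{a}
  B→B b b: FOLLOW(B) ⊇ FIRST(b) = {b}; new: +{b}
  S→B: FOLLOW(B) ⊇ FOLLOW(S) ⊇ {$}; new: +{$}
  S→a A: FOLLOW(A) ⊇ FOLLOW(S) ⊇ {$}; new: +{$}
  FOLLOW(S)={$}  FOLLOW(A)={$,a}  FOLLOW(B)={$,a,b}
iter 2: (no change)
  FOLLOW(S)={$}  FOLLOW(A)={$,a}  FOLLOW(B)={$,a,b}

FOLLOW(B) = ["$", "a", "b"]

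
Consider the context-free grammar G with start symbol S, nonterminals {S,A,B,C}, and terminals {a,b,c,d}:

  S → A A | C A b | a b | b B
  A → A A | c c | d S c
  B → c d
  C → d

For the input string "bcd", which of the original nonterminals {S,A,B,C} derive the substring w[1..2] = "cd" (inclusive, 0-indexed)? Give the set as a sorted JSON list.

Convert to CNF:
  S -> A A | C X5 | T2 B | T3 T2
  A -> A A | T0 T0 | T1 X4
  B -> T0 T1
  C -> d
  T0 -> c
  T1 -> d
  T2 -> b
  T3 -> a
  X4 -> S T0
  X5 -> A T2

CYK table (by increasing span), restricted to cells inside w[1..2]:
  T[1,1] 'c' = {T0}  orig:{}
  T[2,2] 'd' = {C,T1}  orig:{C}
  T[1,2] 'cd' = {B}

Original NTs in T[1,2] deriving "cd": ["B"]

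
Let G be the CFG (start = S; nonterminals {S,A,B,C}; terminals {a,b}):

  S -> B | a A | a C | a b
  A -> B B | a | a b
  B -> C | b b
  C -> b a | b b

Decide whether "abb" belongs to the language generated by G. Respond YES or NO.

CNF form of G:
  S -> T0 A | T0 C | T0 T1 | T1 T0 | T1 T1
  A -> B B | T0 T1 | a
  B -> T1 T0 | T1 T1
  C -> T1 T0 | T1 T1
  T0 -> a
  T1 -> b

CYK fill:
  T[0,0] 'a' = {A,T0}  orig:{A}
  T[1,1] 'b' = {T1}  orig:{}
  T[2,2] 'b' = {T1}  orig:{}
  T[0,1] 'ab' = {A,S}
  T[1,2] 'bb' = {B,C,S}
  T[0,2] 'abb' = {S}

S ∈ T[0,2] ⇒ YES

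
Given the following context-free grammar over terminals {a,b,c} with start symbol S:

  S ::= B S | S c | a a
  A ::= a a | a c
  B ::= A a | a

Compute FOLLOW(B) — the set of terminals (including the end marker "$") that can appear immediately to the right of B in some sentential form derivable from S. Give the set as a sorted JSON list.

FIRST sets, iterate to fixpoint:
[1]
  A via A→a a: +{a}
  B via B→A a: +{a}
  S via S→B S: +{a}
  FIRST(S)={a}  FIRST(A)={a}  FIRST(B)={a}
[2] done
  FIRST(S)={a}  FIRST(A)={a}  FIRST(B)={a}

FOLLOW sets:
initialize: $ ∈ FOLLOW(S)
pass 1:
  B→A a: FOLLOW(A) ⊇ FIRST(a) = {a}; new: +{a}
  S→B S: FOLLOW(B) ⊇ FIRST(S) = {a}; new: +{a}
  S→S c: FOLLOW(S) ⊇ FIRST(c) = {c}; new: +{c}
  FOLLOW[S]={$,c}  FOLLOW[A]={a}  FOLLOW[B]={a}
pass 2: (no change)
  FOLLOW[S]={$,c}  FOLLOW[A]={a}  FOLLOW[B]={a}

FOLLOW(B) = ["a"]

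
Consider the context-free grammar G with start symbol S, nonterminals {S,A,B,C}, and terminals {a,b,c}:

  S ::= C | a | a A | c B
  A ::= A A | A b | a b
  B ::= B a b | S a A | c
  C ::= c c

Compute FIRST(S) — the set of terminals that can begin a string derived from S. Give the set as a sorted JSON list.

FIRST sets, iterate to fixpoint:
iter 1:
  A via A→a b: +{a}
  B via B→c: +{c}
  C via C→c c: +{c}
  S via S→C: +{c}
  S via S→a: +{a}
  FIRST[S]={a,c}  FIRST[A]={a}  FIRST[B]={c}  FIRST[C]={c}
iter 2:
  B via B→S a A: +{a}
  FIRST[S]={a,c}  FIRST[A]={a}  FIRST[B]={a,c}  FIRST[C]={c}
iter 3: — fixpoint
  FIRST[S]={a,c}  FIRST[A]={a}  FIRST[B]={a,c}  FIRST[C]={c}

FIRST(S) = ["a", "c"]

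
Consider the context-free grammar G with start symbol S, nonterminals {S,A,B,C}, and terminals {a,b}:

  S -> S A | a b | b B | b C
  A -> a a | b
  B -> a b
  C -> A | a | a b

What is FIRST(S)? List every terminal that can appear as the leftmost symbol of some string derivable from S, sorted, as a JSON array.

FIRST sets, iterate to fixpoint:
[1]
  A via A→a a: +{a}
  A via A→b: +{b}
  B via B→a b: +{a}
  C via C→A: +{a,b}
  S via S→a b: +{a}
  S via S→b B: +{b}
  S: {a,b}  A: {a,b}  B: {a}  C: {a,b}
[2] — fixpoint
  S: {a,b}  A: {a,b}  B: {a}  C: {a,b}

FIRST(S) = ["a", "b"]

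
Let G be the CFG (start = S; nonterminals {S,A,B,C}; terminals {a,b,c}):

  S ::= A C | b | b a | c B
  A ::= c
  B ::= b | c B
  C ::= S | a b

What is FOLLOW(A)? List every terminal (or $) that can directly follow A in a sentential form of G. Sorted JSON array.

Compute FIRST by fixpoint:
round 1:
  A via A→c: +{c}
  B via B→b: +{b}
  B via B→c B: +{c}
  C via C→a b: +{a}
  S via S→A C: +{c}
  S via S→b: +{b}
  S: {b,c}  A: {c}  B: {b,c}  C: {a}
round 2:
  C via C→S: +{b,c}
  S: {b,c}  A: {c}  B: {b,c}  C: {a,b,c}
round 3: — fixpoint
  S: {b,c}  A: {c}  B: {b,c}  C: {a,b,c}

FOLLOW sets:
seed FOLLOW(S) with $
iter 1:
  S→A C: FOLLOW(A) ⊇ FIRST(C) = {a,b,c}; new: +{a,b,c}
  S→A C: FOLLOW(C) ⊇ FOLLOW(S) ⊇ {$}; new: +{$}
  S→c B: FOLLOW(B) ⊇ FOLLOW(S) ⊇ {$}; new: +{$}
  S: {$}  A: {a,b,c}  B: {$}  C: {$}
iter 2: — fixpoint
  S: {$}  A: {a,b,c}  B: {$}  C: {$}

FOLLOW(A) = ["a", "b", "c"]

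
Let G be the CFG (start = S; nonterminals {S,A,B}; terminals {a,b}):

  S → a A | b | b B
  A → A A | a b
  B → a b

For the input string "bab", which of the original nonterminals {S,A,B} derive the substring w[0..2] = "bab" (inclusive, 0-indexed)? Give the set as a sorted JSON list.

CNF form of G:
  S -> T0 A | T1 B | b
  A -> A A | T0 T1
  B -> T0 T1
  T0 -> a
  T1 -> b

Fill CYK table bottom-up — only the sub-triangle for w[0..2]:
  T[0,0] 'b' = {S,T1}  orig:{S}
  T[1,1] 'a' = {T0}  orig:{}
  T[2,2] 'b' = {S,T1}  orig:{S}
  T[0,1] 'ba' = ∅
  T[1,2] 'ab' = {A,B}
  T[0,2] 'bab' = {S}

Original NTs in T[0,2] deriving "bab": ["S"]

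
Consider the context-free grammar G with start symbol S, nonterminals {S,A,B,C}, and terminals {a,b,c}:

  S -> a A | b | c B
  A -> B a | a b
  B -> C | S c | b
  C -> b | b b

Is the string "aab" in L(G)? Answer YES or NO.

CNF form of G:
  S -> T0 A | T2 B | b
  A -> B T0 | T0 T1
  B -> S T2 | T1 T1 | b
  C -> T1 T1 | b
  T0 -> a
  T1 -> b
  T2 -> c

CYK fill:
  cell(0,0) a: {T0}  orig:{}
  cell(1,1) a: {T0}  orig:{}
  cell(2,2) b: {B,C,S,T1}  orig:{B,C,S}
  cell(0,1) aa: ∅
  cell(1,2) ab: {A}
  cell(0,2) aab: {S}

S ∈ T[0,2] ⇒ YES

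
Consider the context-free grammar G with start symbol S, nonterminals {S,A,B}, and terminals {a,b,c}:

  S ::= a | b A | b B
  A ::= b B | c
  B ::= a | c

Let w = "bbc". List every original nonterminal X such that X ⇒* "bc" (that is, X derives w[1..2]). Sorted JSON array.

CNF form of G:
  S -> T0 A | T0 B | a
  A -> T0 B | c
  B -> a | c
  T0 -> b

Fill CYK table bottom-up (cells [i..j] with 1 ≤ i ≤ j ≤ 2 only):
  cell(1,1) b: {T0}  orig:{}
  cell(2,2) c: {A,B}
  cell(1,2) bc: {A,S}

Original NTs in T[1,2] deriving "bc": ["A", "S"]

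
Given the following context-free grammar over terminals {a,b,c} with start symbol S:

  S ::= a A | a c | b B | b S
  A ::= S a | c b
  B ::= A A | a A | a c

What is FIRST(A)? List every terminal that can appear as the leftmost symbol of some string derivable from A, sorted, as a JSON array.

FIRST sets, iterate to fixpoint:
iter 1:
  A via A→c b: +{c}
  B via B→A A: +{c}
  B via B→a A: +{a}
  S via S→a A: +{a}
  S via S→b B: +{b}
  FIRST[S]={a,b}  FIRST[A]={c}  FIRST[B]={a,c}
iter 2:
  A via A→S a: +{a,b}
  B via B→A A: +{b}
  FIRST[S]={a,b}  FIRST[A]={a,b,c}  FIRST[B]={a,b,c}
iter 3: done
  FIRST[S]={a,b}  FIRST[A]={a,b,c}  FIRST[B]={a,b,c}

FIRST(A) = ["a", "b", "c"]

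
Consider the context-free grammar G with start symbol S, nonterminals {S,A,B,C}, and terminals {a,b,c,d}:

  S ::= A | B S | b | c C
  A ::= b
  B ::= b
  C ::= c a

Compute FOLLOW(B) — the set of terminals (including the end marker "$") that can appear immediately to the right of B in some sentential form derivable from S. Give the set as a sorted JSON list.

FIRST sets, iterate to fixpoint:
round 1:
  A via A→b: +{b}
  B via B→b: +{b}
  C via C→c a: +{c}
  S via S→A: +{b}
  S via S→c C: +{c}
  S: {b,c}  A: {b}  B: {b}  C: {c}
round 2: (no change)
  S: {b,c}  A: {b}  B: {b}  C: {c}

FOLLOW iteration:
seed FOLLOW(S) with $
pass 1:
  S→A: FOLLOW(A) ⊇ FOLLOW(S) ⊇ {$}; new: +{$}
  S→B S: FOLLOW(B) ⊇ FIRST(S) = {b,c}; new: +{b,c}
  S→c C: FOLLOW(C) ⊇ FOLLOW(S) ⊇ {$}; new: +{$}
  S: {$}  A: {$}  B: {b,c}  C: {$}
pass 2: (no change)
  S: {$}  A: {$}  B: {b,c}  C: {$}

FOLLOW(B) = ["b", "c"]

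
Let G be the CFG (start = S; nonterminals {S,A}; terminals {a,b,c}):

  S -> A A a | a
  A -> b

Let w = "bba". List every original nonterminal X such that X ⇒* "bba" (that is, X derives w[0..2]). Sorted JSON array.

Convert to CNF:
  S -> A X1 | a
  A -> b
  T0 -> a
  X1 -> A T0

CYK fill — only the sub-triangle for w[0..2]:
  [0..0]={A}  "b"
  [1..1]={A}  "b"
  [2..2]={S,T0}  "a"  orig:{S}
  [0..1]=∅  "bb"
  [1..2]={X1}  "ba"  orig:{}
  [0..2]={S}  "bba"

Original NTs in T[0,2] deriving "bba": ["S"]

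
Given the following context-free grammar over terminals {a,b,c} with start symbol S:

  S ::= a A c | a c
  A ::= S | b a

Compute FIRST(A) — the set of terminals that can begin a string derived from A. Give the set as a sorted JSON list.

FIRST iteration:
round 1:
  A via A→b a: +{b}
  S via S→a A c: +{a}
  S: {a}  A: {b}
round 2:
  A via A→S: +{a}
  S: {a}  A: {a,b}
round 3: done
  S: {a}  A: {a,b}

FIRST(A) = ["a", "b"]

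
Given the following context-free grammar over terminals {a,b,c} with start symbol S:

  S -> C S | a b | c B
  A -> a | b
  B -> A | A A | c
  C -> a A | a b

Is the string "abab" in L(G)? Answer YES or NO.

CNF form of G:
  S -> C S | T0 T1 | T2 B
  A -> a | b
  B -> A A | a | b | c
  C -> T0 A | T0 T1
  T0 -> a
  T1 -> b
  T2 -> c

CYK fill:
  T[0,0] 'a' = {A,B,T0}  orig:{A,B}
  T[1,1] 'b' = {A,B,T1}  orig:{A,B}
  T[2,2] 'a' = {A,B,T0}  orig:{A,B}
  T[3,3] 'b' = {A,B,T1}  orig:{A,B}
  T[0,1] 'ab' = {B,C,S}
  T[1,2] 'ba' = {B}
  T[2,3] 'ab' = {B,C,S}
  T[0,2] 'aba' = ∅
  T[1,3] 'bab' = ∅
  T[0,3] 'abab' = {S}

S ∈ T[0,3] ⇒ YES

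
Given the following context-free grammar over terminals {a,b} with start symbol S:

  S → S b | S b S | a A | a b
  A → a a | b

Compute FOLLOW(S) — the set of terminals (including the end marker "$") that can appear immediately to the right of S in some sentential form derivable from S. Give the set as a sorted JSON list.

FIRST iteration:
pass 1:
  A via A→a a: +{a}
  A via A→b: +{b}
  S via S→a A: +{a}
  S: {a}  A: {a,b}
pass 2: done
  S: {a}  A: {a,b}

FOLLOW iteration:
initialize: $ ∈ FOLLOW(S)
pass 1:
  S→S b: FOLLOW(S) ⊇ FIRST(b) = {b}; new: +{b}
  S→a A: FOLLOW(A) ⊇ FOLLOW(S) ⊇ {$,b}; new: +{$,b}
  FOLLOW[S]={$,b}  FOLLOW[A]={$,b}
pass 2: — fixpoint
  FOLLOW[S]={$,b}  FOLLOW[A]={$,b}

FOLLOW(S) = ["$", "b"]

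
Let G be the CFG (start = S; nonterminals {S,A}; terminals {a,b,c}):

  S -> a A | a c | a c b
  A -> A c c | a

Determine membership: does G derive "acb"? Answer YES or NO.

CNF form of G:
  S -> T1 A | T1 T0 | T1 X4
  A -> A X3 | a
  T0 -> c
  T1 -> a
  T2 -> b
  X3 -> T0 T0
  X4 -> T0 T2

CYK table (by increasing span):
  cell(0,0) a: {A,T1}  orig:{A}
  cell(1,1) c: {T0}  orig:{}
  cell(2,2) b: {T2}  orig:{}
  cell(0,1) ac: {S}
  cell(1,2) cb: {X4}  orig:{}
  cell(0,2) acb: {S}

S ∈ T[0,2] ⇒ YES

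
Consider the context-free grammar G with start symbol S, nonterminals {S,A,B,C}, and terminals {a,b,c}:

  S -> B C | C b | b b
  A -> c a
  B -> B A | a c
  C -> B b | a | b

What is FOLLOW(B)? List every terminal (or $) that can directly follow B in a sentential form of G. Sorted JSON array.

FIRST iteration:
round 1:
  A via A→c a: +{c}
  B via B→a c: +{a}
  C via C→B b: +{a}
  C via C→b: +{b}
  S via S→B C: +{a}
  S via S→C b: +{b}
  S: {a,b}  A: {c}  B: {a}  C: {a,b}
round 2: (stable)
  S: {a,b}  A: {c}  B: {a}  C: {a,b}

FOLLOW iteration:
FOLLOW(S) := {$}
[1]
  B→B A: FOLLOW(B) ⊇ FIRST(A) = {c}; new: +{c}
  B→B A: FOLLOW(A) ⊇ FOLLOW(B) ⊇ {c}; new: +{c}
  C→B b: FOLLOW(B) ⊇ FIRST(b) = {b}; new: +{b}
  S→B C: FOLLOW(B) ⊇ FIRST(C) = {a,b}; new: +{a}
  S→B C: FOLLOW(C) ⊇ FOLLOW(S) ⊇ {$}; new: +{$}
  S→C b: FOLLOW(C) ⊇ FIRST(b) = {b}; new: +{b}
  FOLLOW[S]={$}  FOLLOW[A]={c}  FOLLOW[B]={a,b,c}  FOLLOW[C]={$,b}
[2]
  B→B A: FOLLOW(A) ⊇ FOLLOW(B) ⊇ {a,b,c}; new: +{a,b}
  FOLLOW[S]={$}  FOLLOW[A]={a,b,c}  FOLLOW[B]={a,b,c}  FOLLOW[C]={$,b}
[3] — fixpoint
  FOLLOW[S]={$}  FOLLOW[A]={a,b,c}  FOLLOW[B]={a,b,c}  FOLLOW[C]={$,b}

FOLLOW(B) = ["a", "b", "c"]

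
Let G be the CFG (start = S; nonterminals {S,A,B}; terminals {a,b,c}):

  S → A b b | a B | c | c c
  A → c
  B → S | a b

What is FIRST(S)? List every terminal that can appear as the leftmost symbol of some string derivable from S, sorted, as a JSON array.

FIRST sets, iterate to fixpoint:
round 1:
  A via A→c: +{c}
  B via B→a b: +{a}
  S via S→A b b: +{c}
  S via S→a B: +{a}
  FIRST(S)={a,c}  FIRST(A)={c}  FIRST(B)={a}
round 2:
  B via B→S: +{c}
  FIRST(S)={a,c}  FIRST(A)={c}  FIRST(B)={a,c}
round 3: done
  FIRST(S)={a,c}  FIRST(A)={c}  FIRST(B)={a,c}

FIRST(S) = ["a", "c"]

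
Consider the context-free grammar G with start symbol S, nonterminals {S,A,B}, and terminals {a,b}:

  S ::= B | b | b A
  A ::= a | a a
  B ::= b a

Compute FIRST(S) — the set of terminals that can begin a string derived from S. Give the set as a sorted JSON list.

FIRST iteration:
[1]
  A via A→a: +{a}
  B via B→b a: +{b}
  S via S→B: +{b}
  FIRST(S)={b}  FIRST(A)={a}  FIRST(B)={b}
[2] — fixpoint
  FIRST(S)={b}  FIRST(A)={a}  FIRST(B)={b}

FIRST(S) = ["b"]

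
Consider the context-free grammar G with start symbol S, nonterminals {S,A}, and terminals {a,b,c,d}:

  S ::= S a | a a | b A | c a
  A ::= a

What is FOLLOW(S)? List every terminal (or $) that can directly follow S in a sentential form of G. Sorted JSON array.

FIRST sets, iterate to fixpoint:
pass 1:
  A via A→a: +{a}
  S via S→a a: +{a}
  S via S→b A: +{b}
  S via S→c a: +{c}
  S: {a,b,c}  A: {a}
pass 2: (no change)
  S: {a,b,c}  A: {a}

Compute FOLLOW by fixpoint:
seed FOLLOW(S) with $
[1]
  S→S a: FOLLOW(S) ⊇ FIRST(a) = {a}; new: +{a}
  S→b A: FOLLOW(A) ⊇ FOLLOW(S) ⊇ {$,a}; new: +{$,a}
  FOLLOW[S]={$,a}  FOLLOW[A]={$,a}
[2] (stable)
  FOLLOW[S]={$,a}  FOLLOW[A]={$,a}

FOLLOW(S) = ["$", "a"]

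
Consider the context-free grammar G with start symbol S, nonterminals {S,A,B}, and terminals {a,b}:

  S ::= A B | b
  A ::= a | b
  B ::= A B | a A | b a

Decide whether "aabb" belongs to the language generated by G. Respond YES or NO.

Convert to CNF:
  S -> A B | b
  A -> a | b
  B -> A B | T0 A | T1 T0
  T0 -> a
  T1 -> b

CYK fill:
  T[0,0] 'a' = {A,T0}  orig:{A}
  T[1,1] 'a' = {A,T0}  orig:{A}
  T[2,2] 'b' = {A,S,T1}  orig:{A,S}
  T[3,3] 'b' = {A,S,T1}  orig:{A,S}
  T[0,1] 'aa' = {B}
  T[1,2] 'ab' = {B}
  T[2,3] 'bb' = ∅
  T[0,2] 'aab' = {B,S}
  T[1,3] 'abb' = ∅
  T[0,3] 'aabb' = ∅

S ∉ T[0,3] ⇒ NO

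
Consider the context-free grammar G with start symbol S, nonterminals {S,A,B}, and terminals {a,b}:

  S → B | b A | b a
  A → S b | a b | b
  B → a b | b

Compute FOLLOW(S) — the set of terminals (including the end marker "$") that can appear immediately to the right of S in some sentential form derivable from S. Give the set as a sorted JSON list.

FIRST sets, iterate to fixpoint:
pass 1:
  A via A→a b: +{a}
  A via A→b: +{b}
  B via B→a b: +{a}
  B via B→b: +{b}
  S via S→B: +{a,b}
  FIRST(S)={a,b}  FIRST(A)={a,b}  FIRST(B)={a,b}
pass 2: — fixpoint
  FIRST(S)={a,b}  FIRST(A)={a,b}  FIRST(B)={a,b}

Compute FOLLOW by fixpoint:
initialize: $ ∈ FOLLOW(S)
pass 1:
  A→S b: FOLLOW(S) ⊇ FIRST(b) = {b}; new: +{b}
  S→B: FOLLOW(B) ⊇ FOLLOW(S) ⊇ {$,b}; new: +{$,b}
  S→b A: FOLLOW(A) ⊇ FOLLOW(S) ⊇ {$,b}; new: +{$,b}
  FOLLOW(S)={$,b}  FOLLOW(A)={$,b}  FOLLOW(B)={$,b}
pass 2: (no change)
  FOLLOW(S)={$,b}  FOLLOW(A)={$,b}  FOLLOW(B)={$,b}

FOLLOW(S) = ["$", "b"]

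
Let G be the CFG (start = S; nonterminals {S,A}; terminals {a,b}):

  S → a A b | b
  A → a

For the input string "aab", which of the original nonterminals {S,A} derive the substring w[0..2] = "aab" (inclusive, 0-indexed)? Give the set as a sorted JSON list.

Convert to CNF:
  S -> T0 X2 | b
  A -> a
  T0 -> a
  T1 -> b
  X2 -> A T1

CYK table (by increasing span) — only the sub-triangle for w[0..2]:
  [0..0]={A,T0}  "a"  orig:{A}
  [1..1]={A,T0}  "a"  orig:{A}
  [2..2]={S,T1}  "b"  orig:{S}
  [0..1]=∅  "aa"
  [1..2]={X2}  "ab"  orig:{}
  [0..2]={S}  "aab"

Original NTs in T[0,2] deriving "aab": ["S"]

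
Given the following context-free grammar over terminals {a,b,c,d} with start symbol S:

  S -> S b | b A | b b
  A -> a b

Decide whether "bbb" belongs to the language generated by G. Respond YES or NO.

Convert to CNF:
  S -> S T1 | T1 A | T1 T1
  A -> T0 T1
  T0 -> a
  T1 -> b

CYK table (by increasing span):
  [0..0]={T1}  "b"  orig:{}
  [1..1]={T1}  "b"  orig:{}
  [2..2]={T1}  "b"  orig:{}
  [0..1]={S}  "bb"
  [1..2]={S}  "bb"
  [0..2]={S}  "bbb"

S ∈ T[0,2] ⇒ YES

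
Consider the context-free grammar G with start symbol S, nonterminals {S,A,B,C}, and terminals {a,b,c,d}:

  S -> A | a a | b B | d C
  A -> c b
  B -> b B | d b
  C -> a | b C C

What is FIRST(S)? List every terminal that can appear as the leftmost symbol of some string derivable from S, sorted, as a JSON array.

Compute FIRST by fixpoint:
iter 1:
  A via A→c b: +{c}
  B via B→b B: +{b}
  B via B→d b: +{d}
  C via C→a: +{a}
  C via C→b C C: +{b}
  S via S→A: +{c}
  S via S→a a: +{a}
  S via S→b B: +{b}
  S via S→d C: +{d}
  S: {a,b,c,d}  A: {c}  B: {b,d}  C: {a,b}
iter 2: done
  S: {a,b,c,d}  A: {c}  B: {b,d}  C: {a,b}

FIRST(S) = ["a", "b", "c", "d"]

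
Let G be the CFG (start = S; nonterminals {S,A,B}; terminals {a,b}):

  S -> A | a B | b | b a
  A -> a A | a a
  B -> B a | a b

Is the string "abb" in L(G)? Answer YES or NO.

Convert to CNF:
  S -> T0 A | T0 B | T0 T0 | T1 T0 | b
  A -> T0 A | T0 T0
  B -> B T0 | T0 T1
  T0 -> a
  T1 -> b

CYK fill:
  [0..0]={T0}  "a"  orig:{}
  [1..1]={S,T1}  "b"  orig:{S}
  [2..2]={S,T1}  "b"  orig:{S}
  [0..1]={B}  "ab"
  [1..2]=∅  "bb"
  [0..2]=∅  "abb"

S ∉ T[0,2] ⇒ NO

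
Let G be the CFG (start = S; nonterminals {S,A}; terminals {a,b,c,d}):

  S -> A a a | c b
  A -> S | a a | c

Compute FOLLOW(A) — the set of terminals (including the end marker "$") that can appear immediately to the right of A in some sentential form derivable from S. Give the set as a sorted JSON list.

Compute FIRST by fixpoint:
pass 1:
  A via A→a a: +{a}
  A via A→c: +{c}
  S via S→A a a: +{a,c}
  S: {a,c}  A: {a,c}
pass 2: done
  S: {a,c}  A: {a,c}

FOLLOW sets:
initialize: $ ∈ FOLLOW(S)
[1]
  S→A a a: FOLLOW(A) ⊇ FIRST(a) = {a}; new: +{a}
  FOLLOW(S)={$}  FOLLOW(A)={a}
[2]
  A→S: FOLLOW(S) ⊇ FOLLOW(A) ⊇ {a}; new: +{a}
  FOLLOW(S)={$,a}  FOLLOW(A)={a}
[3] (no change)
  FOLLOW(S)={$,a}  FOLLOW(A)={a}

FOLLOW(A) = ["a"]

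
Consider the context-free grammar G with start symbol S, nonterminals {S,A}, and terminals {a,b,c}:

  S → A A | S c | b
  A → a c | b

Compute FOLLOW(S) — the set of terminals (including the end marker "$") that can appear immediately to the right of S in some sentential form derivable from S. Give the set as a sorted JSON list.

FIRST iteration:
pass 1:
  A via A→a c: +{a}
  A via A→b: +{b}
  S via S→A A: +{a,b}
  FIRST(S)={a,b}  FIRST(A)={a,b}
pass 2: — fixpoint
  FIRST(S)={a,b}  FIRST(A)={a,b}

FOLLOW iteration:
initialize: $ ∈ FOLLOW(S)
pass 1:
  S→A A: FOLLOW(A) ⊇ FIRST(A) = {a,b}; new: +{a,b}
  S→A A: FOLLOW(A) ⊇ FOLLOW(S) ⊇ {$}; new: +{$}
  S→S c: FOLLOW(S) ⊇ FIRST(c) = {c}; new: +{c}
  FOLLOW(S)={$,c}  FOLLOW(A)={$,a,b}
pass 2:
  S→A A: FOLLOW(A) ⊇ FOLLOW(S) ⊇ {$,c}; new: +{c}
  FOLLOW(S)={$,c}  FOLLOW(A)={$,a,b,c}
pass 3: (stable)
  FOLLOW(S)={$,c}  FOLLOW(A)={$,a,b,c}

FOLLOW(S) = ["$", "c"]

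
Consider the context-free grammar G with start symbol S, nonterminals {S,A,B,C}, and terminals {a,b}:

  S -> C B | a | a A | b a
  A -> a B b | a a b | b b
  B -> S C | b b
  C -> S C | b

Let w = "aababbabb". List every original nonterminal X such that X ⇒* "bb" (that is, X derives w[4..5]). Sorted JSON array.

Convert to CNF:
  S -> C B | T0 A | T1 T0 | a
  A -> T0 X2 | T0 X3 | T1 T1
  B -> S C | T1 T1
  C -> S C | b
  T0 -> a
  T1 -> b
  X2 -> B T1
  X3 -> T0 T1

Fill CYK table bottom-up (cells [i..j] with 4 ≤ i ≤ j ≤ 5 only):
  cell(4,4) b: {C,T1}  orig:{C}
  cell(5,5) b: {C,T1}  orig:{C}
  cell(4,5) bb: {A,B}

Original NTs in T[4,5] deriving "bb": ["A", "B"]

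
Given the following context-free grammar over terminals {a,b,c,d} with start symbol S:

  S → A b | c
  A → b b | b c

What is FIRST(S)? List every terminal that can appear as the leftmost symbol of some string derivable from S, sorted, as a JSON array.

FIRST iteration:
round 1:
  A via A→b b: +{b}
  S via S→A b: +{b}
  S via S→c: +{c}
  FIRST[S]={b,c}  FIRST[A]={b}
round 2: done
  FIRST[S]={b,c}  FIRST[A]={b}

FIRST(S) = ["b", "c"]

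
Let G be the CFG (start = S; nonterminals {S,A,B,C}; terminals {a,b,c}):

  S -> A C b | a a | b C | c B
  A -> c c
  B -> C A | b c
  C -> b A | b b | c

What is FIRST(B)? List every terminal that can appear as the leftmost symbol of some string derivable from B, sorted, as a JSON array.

FIRST iteration:
iter 1:
  A via A→c c: +{c}
  B via B→b c: +{b}
  C via C→b A: +{b}
  C via C→c: +{c}
  S via S→A C b: +{c}
  S via S→a a: +{a}
  S via S→b C: +{b}
  FIRST(S)={a,b,c}  FIRST(A)={c}  FIRST(B)={b}  FIRST(C)={b,c}
iter 2:
  B via B→C A: +{c}
  FIRST(S)={a,b,c}  FIRST(A)={c}  FIRST(B)={b,c}  FIRST(C)={b,c}
iter 3: done
  FIRST(S)={a,b,c}  FIRST(A)={c}  FIRST(B)={b,c}  FIRST(C)={b,c}

FIRST(B) = ["b", "c"]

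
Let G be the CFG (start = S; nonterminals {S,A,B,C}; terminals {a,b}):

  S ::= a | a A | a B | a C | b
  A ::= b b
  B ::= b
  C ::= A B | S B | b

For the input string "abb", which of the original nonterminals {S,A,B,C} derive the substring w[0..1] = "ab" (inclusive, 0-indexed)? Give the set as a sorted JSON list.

Convert to CNF:
  S -> T1 A | T1 B | T1 C | a | b
  A -> T0 T0
  B -> b
  C -> A B | S B | b
  T0 -> b
  T1 -> a

CYK fill — only the sub-triangle for w[0..1]:
  T[0,0] 'a' = {S,T1}  orig:{S}
  T[1,1] 'b' = {B,C,S,T0}  orig:{B,C,S}
  T[0,1] 'ab' = {C,S}

Original NTs in T[0,1] deriving "ab": ["C", "S"]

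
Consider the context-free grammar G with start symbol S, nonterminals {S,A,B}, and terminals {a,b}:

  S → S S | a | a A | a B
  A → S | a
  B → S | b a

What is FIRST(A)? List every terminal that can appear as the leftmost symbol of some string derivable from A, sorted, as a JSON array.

FIRST iteration:
[1]
  A via A→a: +{a}
  B via B→b a: +{b}
  S via S→a: +{a}
  S: {a}  A: {a}  B: {b}
[2]
  B via B→S: +{a}
  S: {a}  A: {a}  B: {a,b}
[3] — fixpoint
  S: {a}  A: {a}  B: {a,b}

FIRST(A) = ["a"]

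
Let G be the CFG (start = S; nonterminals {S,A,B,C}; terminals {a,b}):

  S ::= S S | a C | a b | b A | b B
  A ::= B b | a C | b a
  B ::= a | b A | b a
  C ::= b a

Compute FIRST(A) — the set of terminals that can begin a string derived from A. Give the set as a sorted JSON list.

FIRST iteration:
pass 1:
  A via A→a C: +{a}
  A via A→b a: +{b}
  B via B→a: +{a}
  B via B→b A: +{b}
  C via C→b a: +{b}
  S via S→a C: +{a}
  S via S→b A: +{b}
  FIRST[S]={a,b}  FIRST[A]={a,b}  FIRST[B]={a,b}  FIRST[C]={b}
pass 2: — fixpoint
  FIRST[S]={a,b}  FIRST[A]={a,b}  FIRST[B]={a,b}  FIRST[C]={b}

FIRST(A) = ["a", "b"]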